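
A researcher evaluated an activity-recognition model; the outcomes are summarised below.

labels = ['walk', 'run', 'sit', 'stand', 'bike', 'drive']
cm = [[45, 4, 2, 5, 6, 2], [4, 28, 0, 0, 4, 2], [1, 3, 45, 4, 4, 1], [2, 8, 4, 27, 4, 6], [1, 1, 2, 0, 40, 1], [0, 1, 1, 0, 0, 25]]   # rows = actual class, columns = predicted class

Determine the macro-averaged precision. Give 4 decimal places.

0.7367

Per-class precision (TP/(TP+FP)):
  walk: TP=45, FP=4+1+2+1+0=8 → 45/53 = 0.84906
  run: TP=28, FP=4+3+8+1+1=17 → 28/45 = 0.62222
  sit: TP=45, FP=2+0+4+2+1=9 → 45/54 = 0.83333
  stand: TP=27, FP=5+0+4+0+0=9 → 27/36 = 0.75000
  bike: TP=40, FP=6+4+4+4+0=18 → 40/58 = 0.68966
  drive: TP=25, FP=2+2+1+6+1=12 → 25/37 = 0.67568
Macro-precision = mean = (0.84906 + 0.62222 + 0.83333 + 0.75000 + 0.68966 + 0.67568) / 6 = 0.7367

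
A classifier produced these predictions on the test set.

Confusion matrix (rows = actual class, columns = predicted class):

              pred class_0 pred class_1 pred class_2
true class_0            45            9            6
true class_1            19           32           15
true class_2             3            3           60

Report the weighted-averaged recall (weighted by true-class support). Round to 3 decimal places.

0.714

Per-class recall (TP/(TP+FN)):
  class_0: TP=45, FN=9+6=15 → 45/60 = 0.7500
  class_1: TP=32, FN=19+15=34 → 32/66 = 0.4848
  class_2: TP=60, FN=3+3=6 → 60/66 = 0.9091
Weighted-recall = Σ (supportᵢ/N)·recallᵢ with N=192: (60/192)·0.7500 + (66/192)·0.4848 + (66/192)·0.9091 = 0.714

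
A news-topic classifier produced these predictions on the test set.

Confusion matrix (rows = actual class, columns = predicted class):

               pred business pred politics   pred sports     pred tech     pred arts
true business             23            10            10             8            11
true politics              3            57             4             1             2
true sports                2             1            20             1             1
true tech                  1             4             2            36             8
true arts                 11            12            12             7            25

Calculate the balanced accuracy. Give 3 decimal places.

Balanced accuracy = mean of per-class recall.
  business: recall = 23/62 = 0.3710
  politics: recall = 57/67 = 0.8507
  sports: recall = 20/25 = 0.8000
  tech: recall = 36/51 = 0.7059
  arts: recall = 25/67 = 0.3731
Mean = (0.3710 + 0.8507 + 0.8000 + 0.7059 + 0.3731) / 5 = 0.620

0.620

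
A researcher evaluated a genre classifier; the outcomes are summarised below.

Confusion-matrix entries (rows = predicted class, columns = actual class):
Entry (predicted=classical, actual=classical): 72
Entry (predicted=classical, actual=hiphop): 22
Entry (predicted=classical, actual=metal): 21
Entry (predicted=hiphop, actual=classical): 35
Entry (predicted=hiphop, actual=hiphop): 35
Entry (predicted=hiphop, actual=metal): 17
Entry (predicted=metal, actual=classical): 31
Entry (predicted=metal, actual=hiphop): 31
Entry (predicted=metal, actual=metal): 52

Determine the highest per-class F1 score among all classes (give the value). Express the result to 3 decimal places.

Per-class F1 score (2·TP/(2·TP+FP+FN)):
  classical: TP=72, FP=22+21=43, FN=35+31=66 → 144/253 = 0.5692
  hiphop: TP=35, FP=35+17=52, FN=22+31=53 → 70/175 = 0.4000
  metal: TP=52, FP=31+31=62, FN=21+17=38 → 104/204 = 0.5098
Highest is class 'classical' with F1 score = 0.569.

0.569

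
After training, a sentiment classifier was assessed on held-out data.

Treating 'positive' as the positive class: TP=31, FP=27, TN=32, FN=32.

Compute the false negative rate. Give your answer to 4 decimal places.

0.5079

FNR = FN/(FN+TP) = 32/(32+31) = 0.5079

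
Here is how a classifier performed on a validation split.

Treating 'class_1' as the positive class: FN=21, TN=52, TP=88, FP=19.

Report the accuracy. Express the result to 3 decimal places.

0.778

Accuracy = (TP+TN)/N = (88+52)/180 = 0.778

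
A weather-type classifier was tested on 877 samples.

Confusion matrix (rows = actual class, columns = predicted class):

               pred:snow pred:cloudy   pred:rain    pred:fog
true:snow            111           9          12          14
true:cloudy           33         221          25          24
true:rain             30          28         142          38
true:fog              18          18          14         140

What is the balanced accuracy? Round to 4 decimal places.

0.7058

Balanced accuracy = mean of per-class recall.
  snow: recall = 111/146 = 0.76027
  cloudy: recall = 221/303 = 0.72937
  rain: recall = 142/238 = 0.59664
  fog: recall = 140/190 = 0.73684
Mean = (0.76027 + 0.72937 + 0.59664 + 0.73684) / 4 = 0.7058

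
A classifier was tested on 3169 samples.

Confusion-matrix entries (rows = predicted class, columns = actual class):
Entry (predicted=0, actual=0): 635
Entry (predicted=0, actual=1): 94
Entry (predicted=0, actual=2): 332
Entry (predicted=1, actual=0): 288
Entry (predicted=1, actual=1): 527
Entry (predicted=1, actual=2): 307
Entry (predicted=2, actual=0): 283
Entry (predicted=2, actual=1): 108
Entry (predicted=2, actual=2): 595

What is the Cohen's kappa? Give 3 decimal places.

Observed agreement pₒ = trace/N = 1757/3169 = 0.5544
Expected agreement pₑ = Σ (rowᵢ·colᵢ)/N² = (1206·1061 + 729·1122 + 1234·986)/3169² = 0.3300
κ = (pₒ − pₑ)/(1 − pₑ) = (0.5544 − 0.3300)/(1 − 0.3300) = 0.335

0.335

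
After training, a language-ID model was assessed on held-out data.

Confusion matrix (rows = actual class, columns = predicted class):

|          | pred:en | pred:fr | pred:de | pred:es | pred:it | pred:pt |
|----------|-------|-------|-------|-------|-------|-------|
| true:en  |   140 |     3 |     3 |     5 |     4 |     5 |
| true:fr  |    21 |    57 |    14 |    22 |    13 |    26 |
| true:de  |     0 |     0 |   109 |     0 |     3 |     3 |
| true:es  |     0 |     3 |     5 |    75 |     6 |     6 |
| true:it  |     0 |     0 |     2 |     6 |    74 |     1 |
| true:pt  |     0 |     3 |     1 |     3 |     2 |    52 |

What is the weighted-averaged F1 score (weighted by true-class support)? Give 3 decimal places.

0.745

Per-class F1 score (2·TP/(2·TP+FP+FN)):
  en: TP=140, FP=21+0+0+0+0=21, FN=3+3+5+4+5=20 → 280/321 = 0.8723
  fr: TP=57, FP=3+0+3+0+3=9, FN=21+14+22+13+26=96 → 114/219 = 0.5205
  de: TP=109, FP=3+14+5+2+1=25, FN=0+0+0+3+3=6 → 218/249 = 0.8755
  es: TP=75, FP=5+22+0+6+3=36, FN=0+3+5+6+6=20 → 150/206 = 0.7282
  it: TP=74, FP=4+13+3+6+2=28, FN=0+0+2+6+1=9 → 148/185 = 0.8000
  pt: TP=52, FP=5+26+3+6+1=41, FN=0+3+1+3+2=9 → 104/154 = 0.6753
Weighted-F1 score = Σ (supportᵢ/N)·F1 scoreᵢ with N=667: (160/667)·0.8723 + (153/667)·0.5205 + (115/667)·0.8755 + (95/667)·0.7282 + (83/667)·0.8000 + (61/667)·0.6753 = 0.745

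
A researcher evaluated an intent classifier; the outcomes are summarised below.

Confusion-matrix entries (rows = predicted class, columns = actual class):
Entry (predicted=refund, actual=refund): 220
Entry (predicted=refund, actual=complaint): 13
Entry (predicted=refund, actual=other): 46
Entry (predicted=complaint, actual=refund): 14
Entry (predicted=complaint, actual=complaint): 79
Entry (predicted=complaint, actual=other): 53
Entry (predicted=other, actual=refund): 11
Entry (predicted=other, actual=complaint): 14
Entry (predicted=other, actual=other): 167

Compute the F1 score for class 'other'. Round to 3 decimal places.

Treat 'other' as positive and all other classes as negative.
F1 score = 2·TP/(2·TP+FP+FN).
other: TP=167, FP=11+14=25, FN=46+53=99 → 334/458 = 0.7293

0.729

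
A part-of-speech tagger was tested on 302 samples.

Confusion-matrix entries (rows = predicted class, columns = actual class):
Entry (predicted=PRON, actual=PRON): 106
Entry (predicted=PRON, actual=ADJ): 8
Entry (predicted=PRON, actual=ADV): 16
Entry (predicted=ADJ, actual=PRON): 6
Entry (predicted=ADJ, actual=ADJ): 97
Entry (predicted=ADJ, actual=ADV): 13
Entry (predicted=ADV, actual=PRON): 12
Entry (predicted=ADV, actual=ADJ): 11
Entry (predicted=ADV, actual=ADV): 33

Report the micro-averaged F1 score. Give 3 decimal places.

0.781

Micro-averaging pools counts across classes: ΣTP=236, ΣFP=66, ΣFN=66.
Micro-F1 score = 2·TP/(2·TP+FP+FN) on pooled counts = 0.781 (equals overall accuracy in single-label multiclass).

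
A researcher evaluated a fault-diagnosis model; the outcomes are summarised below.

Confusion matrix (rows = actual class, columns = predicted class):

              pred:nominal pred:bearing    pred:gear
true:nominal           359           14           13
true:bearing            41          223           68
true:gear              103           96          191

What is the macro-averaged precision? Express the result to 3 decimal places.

Per-class precision (TP/(TP+FP)):
  nominal: TP=359, FP=41+103=144 → 359/503 = 0.7137
  bearing: TP=223, FP=14+96=110 → 223/333 = 0.6697
  gear: TP=191, FP=13+68=81 → 191/272 = 0.7022
Macro-precision = mean = (0.7137 + 0.6697 + 0.7022) / 3 = 0.695

0.695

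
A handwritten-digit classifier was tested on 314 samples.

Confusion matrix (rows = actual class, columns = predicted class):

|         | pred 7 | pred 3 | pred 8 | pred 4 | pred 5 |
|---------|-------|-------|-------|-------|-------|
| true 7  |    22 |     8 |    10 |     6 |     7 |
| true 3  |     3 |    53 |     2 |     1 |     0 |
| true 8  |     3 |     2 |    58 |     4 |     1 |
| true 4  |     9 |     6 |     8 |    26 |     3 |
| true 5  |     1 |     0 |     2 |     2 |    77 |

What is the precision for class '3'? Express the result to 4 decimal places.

0.7681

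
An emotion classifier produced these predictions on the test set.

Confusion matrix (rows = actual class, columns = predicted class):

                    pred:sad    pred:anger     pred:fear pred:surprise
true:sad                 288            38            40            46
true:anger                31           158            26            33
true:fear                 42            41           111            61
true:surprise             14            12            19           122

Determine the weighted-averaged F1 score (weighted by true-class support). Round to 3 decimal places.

Per-class F1 score (2·TP/(2·TP+FP+FN)):
  sad: TP=288, FP=31+42+14=87, FN=38+40+46=124 → 576/787 = 0.7319
  anger: TP=158, FP=38+41+12=91, FN=31+26+33=90 → 316/497 = 0.6358
  fear: TP=111, FP=40+26+19=85, FN=42+41+61=144 → 222/451 = 0.4922
  surprise: TP=122, FP=46+33+61=140, FN=14+12+19=45 → 244/429 = 0.5688
Weighted-F1 score = Σ (supportᵢ/N)·F1 scoreᵢ with N=1082: (412/1082)·0.7319 + (248/1082)·0.6358 + (255/1082)·0.4922 + (167/1082)·0.5688 = 0.628

0.628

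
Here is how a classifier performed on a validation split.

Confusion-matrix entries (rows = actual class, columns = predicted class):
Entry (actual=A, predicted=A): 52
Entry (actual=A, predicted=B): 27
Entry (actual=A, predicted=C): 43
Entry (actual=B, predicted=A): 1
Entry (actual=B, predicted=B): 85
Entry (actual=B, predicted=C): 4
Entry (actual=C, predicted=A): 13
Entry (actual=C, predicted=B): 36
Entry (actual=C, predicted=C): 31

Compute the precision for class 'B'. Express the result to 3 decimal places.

0.574

Treat 'B' as positive and all other classes as negative.
precision = TP/(TP+FP).
B: TP=85, FP=27+36=63 → 85/148 = 0.5743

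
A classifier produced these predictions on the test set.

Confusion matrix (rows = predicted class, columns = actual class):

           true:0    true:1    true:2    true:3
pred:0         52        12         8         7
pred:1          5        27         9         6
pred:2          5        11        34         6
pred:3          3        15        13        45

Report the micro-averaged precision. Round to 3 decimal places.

Micro-averaging pools counts across classes: ΣTP=158, ΣFP=100, ΣFN=100.
Micro-precision = TP/(TP+FP) on pooled counts = 0.612 (equals overall accuracy in single-label multiclass).

0.612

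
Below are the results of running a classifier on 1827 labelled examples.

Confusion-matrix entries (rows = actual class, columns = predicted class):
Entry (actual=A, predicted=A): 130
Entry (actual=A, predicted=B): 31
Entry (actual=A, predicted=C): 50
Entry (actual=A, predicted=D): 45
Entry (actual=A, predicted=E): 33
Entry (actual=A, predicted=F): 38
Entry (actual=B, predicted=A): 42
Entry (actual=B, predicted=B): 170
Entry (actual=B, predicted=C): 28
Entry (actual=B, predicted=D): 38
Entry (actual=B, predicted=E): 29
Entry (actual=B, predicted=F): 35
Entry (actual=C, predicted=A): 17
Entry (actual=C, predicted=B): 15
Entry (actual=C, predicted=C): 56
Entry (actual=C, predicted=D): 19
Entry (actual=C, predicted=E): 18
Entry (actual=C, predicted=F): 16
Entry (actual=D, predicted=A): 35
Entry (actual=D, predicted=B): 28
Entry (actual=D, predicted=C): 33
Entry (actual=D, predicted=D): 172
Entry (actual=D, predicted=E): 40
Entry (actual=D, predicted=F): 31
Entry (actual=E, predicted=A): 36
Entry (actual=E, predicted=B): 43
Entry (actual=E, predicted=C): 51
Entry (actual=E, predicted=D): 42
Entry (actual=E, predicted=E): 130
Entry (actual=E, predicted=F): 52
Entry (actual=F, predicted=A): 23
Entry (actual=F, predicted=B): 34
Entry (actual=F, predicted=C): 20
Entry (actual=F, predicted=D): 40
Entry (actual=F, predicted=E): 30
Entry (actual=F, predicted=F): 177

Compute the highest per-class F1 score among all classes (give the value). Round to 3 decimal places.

0.526

Per-class F1 score (2·TP/(2·TP+FP+FN)):
  A: TP=130, FP=42+17+35+36+23=153, FN=31+50+45+33+38=197 → 260/610 = 0.4262
  B: TP=170, FP=31+15+28+43+34=151, FN=42+28+38+29+35=172 → 340/663 = 0.5128
  C: TP=56, FP=50+28+33+51+20=182, FN=17+15+19+18+16=85 → 112/379 = 0.2955
  D: TP=172, FP=45+38+19+42+40=184, FN=35+28+33+40+31=167 → 344/695 = 0.4950
  E: TP=130, FP=33+29+18+40+30=150, FN=36+43+51+42+52=224 → 260/634 = 0.4101
  F: TP=177, FP=38+35+16+31+52=172, FN=23+34+20+40+30=147 → 354/673 = 0.5260
Highest is class 'F' with F1 score = 0.526.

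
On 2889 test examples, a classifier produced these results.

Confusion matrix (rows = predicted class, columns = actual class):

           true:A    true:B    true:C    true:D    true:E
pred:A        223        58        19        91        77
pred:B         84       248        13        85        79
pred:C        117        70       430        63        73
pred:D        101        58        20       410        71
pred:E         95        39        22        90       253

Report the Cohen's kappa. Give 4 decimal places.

Observed agreement pₒ = trace/N = 1564/2889 = 0.54136
Expected agreement pₑ = Σ (rowᵢ·colᵢ)/N² = (620·468 + 473·509 + 504·753 + 739·660 + 553·499)/2889² = 0.20058
κ = (pₒ − pₑ)/(1 − pₑ) = (0.54136 − 0.20058)/(1 − 0.20058) = 0.4263

0.4263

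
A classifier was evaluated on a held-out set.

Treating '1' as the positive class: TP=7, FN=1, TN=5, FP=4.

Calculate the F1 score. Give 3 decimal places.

0.737

Precision = TP/(TP+FP) = 7/11 = 0.6364
Recall = TP/(TP+FN) = 7/8 = 0.8750
F1 = 2·TP/(2·TP+FP+FN) = 14/19 = 0.737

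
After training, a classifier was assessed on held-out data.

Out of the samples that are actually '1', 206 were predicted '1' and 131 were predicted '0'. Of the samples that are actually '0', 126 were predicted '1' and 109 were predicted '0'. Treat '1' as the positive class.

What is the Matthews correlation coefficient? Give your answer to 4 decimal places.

MCC = (TP·TN − FP·FN) / √((TP+FP)(TP+FN)(TN+FP)(TN+FN))
Numerator = 206·109 − 126·131 = 5948
Denominator = √(332·337·235·240) = √6310257600 = 79437.1299
MCC = 5948 / 79437.1299 = 0.0749

0.0749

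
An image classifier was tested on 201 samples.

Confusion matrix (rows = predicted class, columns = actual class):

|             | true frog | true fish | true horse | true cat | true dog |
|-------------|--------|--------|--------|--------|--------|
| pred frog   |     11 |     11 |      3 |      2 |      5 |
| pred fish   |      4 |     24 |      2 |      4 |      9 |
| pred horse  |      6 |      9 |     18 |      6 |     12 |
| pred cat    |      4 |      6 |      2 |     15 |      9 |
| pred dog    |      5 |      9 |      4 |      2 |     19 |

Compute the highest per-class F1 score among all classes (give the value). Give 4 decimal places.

Per-class F1 score (2·TP/(2·TP+FP+FN)):
  frog: TP=11, FP=11+3+2+5=21, FN=4+6+4+5=19 → 22/62 = 0.35484
  fish: TP=24, FP=4+2+4+9=19, FN=11+9+6+9=35 → 48/102 = 0.47059
  horse: TP=18, FP=6+9+6+12=33, FN=3+2+2+4=11 → 36/80 = 0.45000
  cat: TP=15, FP=4+6+2+9=21, FN=2+4+6+2=14 → 30/65 = 0.46154
  dog: TP=19, FP=5+9+4+2=20, FN=5+9+12+9=35 → 38/93 = 0.40860
Highest is class 'fish' with F1 score = 0.4706.

0.4706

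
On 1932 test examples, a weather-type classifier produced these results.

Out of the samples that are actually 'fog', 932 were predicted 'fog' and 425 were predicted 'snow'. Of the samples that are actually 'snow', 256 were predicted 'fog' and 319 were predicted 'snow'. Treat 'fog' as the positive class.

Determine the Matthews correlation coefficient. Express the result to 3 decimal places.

MCC = (TP·TN − FP·FN) / √((TP+FP)(TP+FN)(TN+FP)(TN+FN))
Numerator = 932·319 − 256·425 = 188508
Denominator = √(1188·1357·575·744) = √689663224800 = 830459.6467
MCC = 188508 / 830459.6467 = 0.227

0.227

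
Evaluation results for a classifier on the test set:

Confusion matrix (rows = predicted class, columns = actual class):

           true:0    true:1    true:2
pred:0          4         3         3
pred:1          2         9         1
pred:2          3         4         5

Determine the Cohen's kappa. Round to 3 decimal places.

0.290

Observed agreement pₒ = trace/N = 18/34 = 0.5294
Expected agreement pₑ = Σ (rowᵢ·colᵢ)/N² = (9·10 + 16·12 + 9·12)/34² = 0.3374
κ = (pₒ − pₑ)/(1 − pₑ) = (0.5294 − 0.3374)/(1 − 0.3374) = 0.290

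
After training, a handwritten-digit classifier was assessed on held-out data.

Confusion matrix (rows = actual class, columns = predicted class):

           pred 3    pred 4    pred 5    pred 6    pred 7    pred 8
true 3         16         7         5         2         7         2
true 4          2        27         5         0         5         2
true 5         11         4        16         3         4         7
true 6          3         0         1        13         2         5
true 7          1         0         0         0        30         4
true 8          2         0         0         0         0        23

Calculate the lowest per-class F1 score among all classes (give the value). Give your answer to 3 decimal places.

0.432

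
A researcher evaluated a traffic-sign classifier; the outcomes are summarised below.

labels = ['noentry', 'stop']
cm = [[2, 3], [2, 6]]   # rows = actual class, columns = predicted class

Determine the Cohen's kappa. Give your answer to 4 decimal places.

Observed agreement pₒ = trace/N = 8/13 = 0.61538
Expected agreement pₑ = Σ (rowᵢ·colᵢ)/N² = (5·4 + 8·9)/13² = 0.54438
κ = (pₒ − pₑ)/(1 − pₑ) = (0.61538 − 0.54438)/(1 − 0.54438) = 0.1558

0.1558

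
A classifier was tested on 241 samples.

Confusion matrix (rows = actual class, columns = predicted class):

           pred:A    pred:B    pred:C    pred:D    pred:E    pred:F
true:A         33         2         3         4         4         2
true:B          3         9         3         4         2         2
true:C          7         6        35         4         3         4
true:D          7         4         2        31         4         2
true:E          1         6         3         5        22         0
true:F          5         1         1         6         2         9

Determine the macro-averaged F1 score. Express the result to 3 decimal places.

Per-class F1 score (2·TP/(2·TP+FP+FN)):
  A: TP=33, FP=3+7+7+1+5=23, FN=2+3+4+4+2=15 → 66/104 = 0.6346
  B: TP=9, FP=2+6+4+6+1=19, FN=3+3+4+2+2=14 → 18/51 = 0.3529
  C: TP=35, FP=3+3+2+3+1=12, FN=7+6+4+3+4=24 → 70/106 = 0.6604
  D: TP=31, FP=4+4+4+5+6=23, FN=7+4+2+4+2=19 → 62/104 = 0.5962
  E: TP=22, FP=4+2+3+4+2=15, FN=1+6+3+5+0=15 → 44/74 = 0.5946
  F: TP=9, FP=2+2+4+2+0=10, FN=5+1+1+6+2=15 → 18/43 = 0.4186
Macro-F1 score = mean = (0.6346 + 0.3529 + 0.6604 + 0.5962 + 0.5946 + 0.4186) / 6 = 0.543

0.543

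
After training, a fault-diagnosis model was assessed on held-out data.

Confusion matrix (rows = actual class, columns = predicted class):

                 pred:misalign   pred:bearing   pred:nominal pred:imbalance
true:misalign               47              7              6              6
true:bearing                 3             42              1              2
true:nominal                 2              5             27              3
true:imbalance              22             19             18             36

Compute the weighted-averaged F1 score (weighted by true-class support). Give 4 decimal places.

Per-class F1 score (2·TP/(2·TP+FP+FN)):
  misalign: TP=47, FP=3+2+22=27, FN=7+6+6=19 → 94/140 = 0.67143
  bearing: TP=42, FP=7+5+19=31, FN=3+1+2=6 → 84/121 = 0.69421
  nominal: TP=27, FP=6+1+18=25, FN=2+5+3=10 → 54/89 = 0.60674
  imbalance: TP=36, FP=6+2+3=11, FN=22+19+18=59 → 72/142 = 0.50704
Weighted-F1 score = Σ (supportᵢ/N)·F1 scoreᵢ with N=246: (66/246)·0.67143 + (48/246)·0.69421 + (37/246)·0.60674 + (95/246)·0.50704 = 0.6027

0.6027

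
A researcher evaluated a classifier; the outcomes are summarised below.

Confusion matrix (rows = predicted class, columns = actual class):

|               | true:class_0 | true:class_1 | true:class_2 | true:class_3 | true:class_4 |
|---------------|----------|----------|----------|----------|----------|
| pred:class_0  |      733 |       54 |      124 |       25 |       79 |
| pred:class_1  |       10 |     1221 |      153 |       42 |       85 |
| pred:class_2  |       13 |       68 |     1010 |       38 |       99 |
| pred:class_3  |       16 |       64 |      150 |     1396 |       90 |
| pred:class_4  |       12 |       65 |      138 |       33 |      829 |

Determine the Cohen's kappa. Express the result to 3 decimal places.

Observed agreement pₒ = trace/N = 5189/6547 = 0.7926
Expected agreement pₑ = Σ (rowᵢ·colᵢ)/N² = (784·1015 + 1472·1511 + 1575·1228 + 1534·1716 + 1182·1077)/6547² = 0.2067
κ = (pₒ − pₑ)/(1 − pₑ) = (0.7926 − 0.2067)/(1 − 0.2067) = 0.739

0.739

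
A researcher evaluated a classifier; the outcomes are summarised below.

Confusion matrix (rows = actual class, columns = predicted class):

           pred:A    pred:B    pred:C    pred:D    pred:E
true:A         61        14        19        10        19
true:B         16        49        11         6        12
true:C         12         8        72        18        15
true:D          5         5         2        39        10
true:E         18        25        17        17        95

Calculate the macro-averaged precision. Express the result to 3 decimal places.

Per-class precision (TP/(TP+FP)):
  A: TP=61, FP=16+12+5+18=51 → 61/112 = 0.5446
  B: TP=49, FP=14+8+5+25=52 → 49/101 = 0.4851
  C: TP=72, FP=19+11+2+17=49 → 72/121 = 0.5950
  D: TP=39, FP=10+6+18+17=51 → 39/90 = 0.4333
  E: TP=95, FP=19+12+15+10=56 → 95/151 = 0.6291
Macro-precision = mean = (0.5446 + 0.4851 + 0.5950 + 0.4333 + 0.6291) / 5 = 0.537

0.537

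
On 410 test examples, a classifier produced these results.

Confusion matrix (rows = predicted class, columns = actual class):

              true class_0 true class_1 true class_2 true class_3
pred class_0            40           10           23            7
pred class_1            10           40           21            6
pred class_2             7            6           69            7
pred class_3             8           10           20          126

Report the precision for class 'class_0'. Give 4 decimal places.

Treat 'class_0' as positive and all other classes as negative.
precision = TP/(TP+FP).
class_0: TP=40, FP=10+23+7=40 → 40/80 = 0.50000

0.5000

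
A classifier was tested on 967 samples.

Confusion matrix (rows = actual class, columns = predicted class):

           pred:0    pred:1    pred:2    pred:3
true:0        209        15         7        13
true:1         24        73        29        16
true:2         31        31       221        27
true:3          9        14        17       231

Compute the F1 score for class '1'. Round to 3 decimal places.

0.531

Treat '1' as positive and all other classes as negative.
F1 score = 2·TP/(2·TP+FP+FN).
1: TP=73, FP=15+31+14=60, FN=24+29+16=69 → 146/275 = 0.5309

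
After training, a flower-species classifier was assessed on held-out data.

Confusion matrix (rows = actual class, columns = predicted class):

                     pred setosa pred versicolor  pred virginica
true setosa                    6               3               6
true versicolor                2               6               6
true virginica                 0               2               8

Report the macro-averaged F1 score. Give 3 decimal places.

0.512

Per-class F1 score (2·TP/(2·TP+FP+FN)):
  setosa: TP=6, FP=2+0=2, FN=3+6=9 → 12/23 = 0.5217
  versicolor: TP=6, FP=3+2=5, FN=2+6=8 → 12/25 = 0.4800
  virginica: TP=8, FP=6+6=12, FN=0+2=2 → 16/30 = 0.5333
Macro-F1 score = mean = (0.5217 + 0.4800 + 0.5333) / 3 = 0.512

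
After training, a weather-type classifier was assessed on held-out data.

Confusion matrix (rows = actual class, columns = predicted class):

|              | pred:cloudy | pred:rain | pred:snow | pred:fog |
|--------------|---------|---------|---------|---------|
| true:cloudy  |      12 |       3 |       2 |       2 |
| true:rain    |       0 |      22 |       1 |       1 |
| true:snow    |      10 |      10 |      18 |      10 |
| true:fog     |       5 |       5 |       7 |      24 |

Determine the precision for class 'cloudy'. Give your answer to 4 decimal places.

0.4444

precision = TP/(TP+FP).
cloudy: TP=12, FP=0+10+5=15 → 12/27 = 0.44444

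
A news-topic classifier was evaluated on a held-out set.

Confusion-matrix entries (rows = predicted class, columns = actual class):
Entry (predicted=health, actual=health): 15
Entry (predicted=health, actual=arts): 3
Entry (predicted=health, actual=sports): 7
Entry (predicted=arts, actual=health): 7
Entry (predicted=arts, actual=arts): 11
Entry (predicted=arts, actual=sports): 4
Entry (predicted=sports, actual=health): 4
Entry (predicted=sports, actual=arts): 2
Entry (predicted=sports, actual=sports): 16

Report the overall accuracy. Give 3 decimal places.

0.609

Accuracy = trace / total = (15+11+16=42) / 69 = 42/69 = 0.609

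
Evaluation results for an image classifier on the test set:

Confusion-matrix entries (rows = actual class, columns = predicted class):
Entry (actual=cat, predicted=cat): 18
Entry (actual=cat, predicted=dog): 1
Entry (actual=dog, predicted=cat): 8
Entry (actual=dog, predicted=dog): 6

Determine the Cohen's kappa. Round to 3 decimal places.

0.402

Observed agreement pₒ = trace/N = 24/33 = 0.7273
Expected agreement pₑ = Σ (rowᵢ·colᵢ)/N² = (19·26 + 14·7)/33² = 0.5436
κ = (pₒ − pₑ)/(1 − pₑ) = (0.7273 − 0.5436)/(1 − 0.5436) = 0.402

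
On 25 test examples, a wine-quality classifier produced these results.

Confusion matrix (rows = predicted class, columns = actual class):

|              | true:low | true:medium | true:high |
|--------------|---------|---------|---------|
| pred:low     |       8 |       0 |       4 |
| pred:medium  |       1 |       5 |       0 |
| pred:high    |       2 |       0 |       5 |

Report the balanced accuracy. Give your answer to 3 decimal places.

0.761

Balanced accuracy = mean of per-class recall.
  low: recall = 8/11 = 0.7273
  medium: recall = 5/5 = 1.0000
  high: recall = 5/9 = 0.5556
Mean = (0.7273 + 1.0000 + 0.5556) / 3 = 0.761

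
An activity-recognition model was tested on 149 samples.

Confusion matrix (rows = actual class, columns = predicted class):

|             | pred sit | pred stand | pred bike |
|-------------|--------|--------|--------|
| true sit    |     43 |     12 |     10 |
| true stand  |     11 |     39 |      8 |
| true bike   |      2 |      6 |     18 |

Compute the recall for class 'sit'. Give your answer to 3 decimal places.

0.662

Take TP from the diagonal, FP from the rest of the 'sit' prediction marginal, FN from the rest of the 'sit' actual marginal.
recall = TP/(TP+FN).
sit: TP=43, FN=12+10=22 → 43/65 = 0.6615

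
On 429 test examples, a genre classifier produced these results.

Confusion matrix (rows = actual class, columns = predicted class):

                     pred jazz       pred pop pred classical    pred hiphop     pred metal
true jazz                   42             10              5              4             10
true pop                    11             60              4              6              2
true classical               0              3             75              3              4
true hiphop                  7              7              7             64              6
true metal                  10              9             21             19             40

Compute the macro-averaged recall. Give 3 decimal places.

0.661

Per-class recall (TP/(TP+FN)):
  jazz: TP=42, FN=10+5+4+10=29 → 42/71 = 0.5915
  pop: TP=60, FN=11+4+6+2=23 → 60/83 = 0.7229
  classical: TP=75, FN=0+3+3+4=10 → 75/85 = 0.8824
  hiphop: TP=64, FN=7+7+7+6=27 → 64/91 = 0.7033
  metal: TP=40, FN=10+9+21+19=59 → 40/99 = 0.4040
Macro-recall = mean = (0.5915 + 0.7229 + 0.8824 + 0.7033 + 0.4040) / 5 = 0.661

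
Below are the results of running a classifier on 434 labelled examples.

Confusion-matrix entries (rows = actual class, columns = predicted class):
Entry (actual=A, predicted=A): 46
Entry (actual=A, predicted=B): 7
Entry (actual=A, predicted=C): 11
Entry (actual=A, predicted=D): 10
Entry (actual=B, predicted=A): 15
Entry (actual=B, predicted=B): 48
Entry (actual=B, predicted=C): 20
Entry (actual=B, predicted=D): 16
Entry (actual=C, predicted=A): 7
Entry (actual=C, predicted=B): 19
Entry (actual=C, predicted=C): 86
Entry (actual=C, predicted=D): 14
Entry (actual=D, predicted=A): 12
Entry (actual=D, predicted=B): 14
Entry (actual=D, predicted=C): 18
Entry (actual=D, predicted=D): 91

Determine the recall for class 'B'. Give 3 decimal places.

recall = TP/(TP+FN).
B: TP=48, FN=15+20+16=51 → 48/99 = 0.4848

0.485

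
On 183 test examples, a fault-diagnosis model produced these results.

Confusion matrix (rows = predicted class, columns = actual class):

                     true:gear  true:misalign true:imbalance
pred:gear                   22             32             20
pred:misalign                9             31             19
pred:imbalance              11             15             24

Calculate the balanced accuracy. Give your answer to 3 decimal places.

0.434

Balanced accuracy = mean of per-class recall.
  gear: recall = 22/42 = 0.5238
  misalign: recall = 31/78 = 0.3974
  imbalance: recall = 24/63 = 0.3810
Mean = (0.5238 + 0.3974 + 0.3810) / 3 = 0.434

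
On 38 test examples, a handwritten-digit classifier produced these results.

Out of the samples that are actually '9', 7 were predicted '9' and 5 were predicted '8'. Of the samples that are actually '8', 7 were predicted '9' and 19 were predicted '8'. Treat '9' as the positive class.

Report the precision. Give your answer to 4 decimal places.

0.5000

Precision = TP/(TP+FP) = 7/(7+7) = 7/14 = 0.5000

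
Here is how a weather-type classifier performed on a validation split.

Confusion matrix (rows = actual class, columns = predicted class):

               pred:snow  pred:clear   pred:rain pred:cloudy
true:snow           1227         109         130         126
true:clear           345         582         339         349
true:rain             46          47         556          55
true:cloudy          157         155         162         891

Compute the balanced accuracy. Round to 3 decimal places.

Balanced accuracy = mean of per-class recall.
  snow: recall = 1227/1592 = 0.7707
  clear: recall = 582/1615 = 0.3604
  rain: recall = 556/704 = 0.7898
  cloudy: recall = 891/1365 = 0.6527
Mean = (0.7707 + 0.3604 + 0.7898 + 0.6527) / 4 = 0.643

0.643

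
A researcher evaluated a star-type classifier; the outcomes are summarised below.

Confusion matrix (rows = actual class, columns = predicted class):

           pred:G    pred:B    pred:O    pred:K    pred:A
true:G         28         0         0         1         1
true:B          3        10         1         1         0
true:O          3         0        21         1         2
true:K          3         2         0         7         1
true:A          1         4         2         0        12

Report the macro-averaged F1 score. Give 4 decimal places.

Per-class F1 score (2·TP/(2·TP+FP+FN)):
  G: TP=28, FP=3+3+3+1=10, FN=0+0+1+1=2 → 56/68 = 0.82353
  B: TP=10, FP=0+0+2+4=6, FN=3+1+1+0=5 → 20/31 = 0.64516
  O: TP=21, FP=0+1+0+2=3, FN=3+0+1+2=6 → 42/51 = 0.82353
  K: TP=7, FP=1+1+1+0=3, FN=3+2+0+1=6 → 14/23 = 0.60870
  A: TP=12, FP=1+0+2+1=4, FN=1+4+2+0=7 → 24/35 = 0.68571
Macro-F1 score = mean = (0.82353 + 0.64516 + 0.82353 + 0.60870 + 0.68571) / 5 = 0.7173

0.7173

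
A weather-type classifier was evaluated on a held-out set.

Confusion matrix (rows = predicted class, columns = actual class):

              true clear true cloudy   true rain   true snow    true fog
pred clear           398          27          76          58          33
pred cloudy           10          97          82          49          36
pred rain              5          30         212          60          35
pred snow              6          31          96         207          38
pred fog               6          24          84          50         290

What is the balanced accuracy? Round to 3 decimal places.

Balanced accuracy = mean of per-class recall.
  clear: recall = 398/425 = 0.9365
  cloudy: recall = 97/209 = 0.4641
  rain: recall = 212/550 = 0.3855
  snow: recall = 207/424 = 0.4882
  fog: recall = 290/432 = 0.6713
Mean = (0.9365 + 0.4641 + 0.3855 + 0.4882 + 0.6713) / 5 = 0.589

0.589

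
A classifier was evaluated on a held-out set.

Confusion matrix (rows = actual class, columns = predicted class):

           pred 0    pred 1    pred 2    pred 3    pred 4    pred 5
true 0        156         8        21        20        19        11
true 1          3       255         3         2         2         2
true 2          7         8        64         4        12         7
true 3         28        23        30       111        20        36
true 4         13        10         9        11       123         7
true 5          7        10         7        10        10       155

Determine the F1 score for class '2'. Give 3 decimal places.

One-vs-rest for '2': TP = diagonal; FP = other classes predicted '2'; FN = '2' predicted as other.
F1 score = 2·TP/(2·TP+FP+FN).
2: TP=64, FP=21+3+30+9+7=70, FN=7+8+4+12+7=38 → 128/236 = 0.5424

0.542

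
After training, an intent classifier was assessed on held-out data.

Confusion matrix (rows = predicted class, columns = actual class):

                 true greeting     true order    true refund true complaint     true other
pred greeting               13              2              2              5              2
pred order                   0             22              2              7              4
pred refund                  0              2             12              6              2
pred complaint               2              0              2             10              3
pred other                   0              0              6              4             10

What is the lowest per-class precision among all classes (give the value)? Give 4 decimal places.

0.5000

Per-class precision (TP/(TP+FP)):
  greeting: TP=13, FP=2+2+5+2=11 → 13/24 = 0.54167
  order: TP=22, FP=0+2+7+4=13 → 22/35 = 0.62857
  refund: TP=12, FP=0+2+6+2=10 → 12/22 = 0.54545
  complaint: TP=10, FP=2+0+2+3=7 → 10/17 = 0.58824
  other: TP=10, FP=0+0+6+4=10 → 10/20 = 0.50000
Lowest is class 'other' with precision = 0.5000.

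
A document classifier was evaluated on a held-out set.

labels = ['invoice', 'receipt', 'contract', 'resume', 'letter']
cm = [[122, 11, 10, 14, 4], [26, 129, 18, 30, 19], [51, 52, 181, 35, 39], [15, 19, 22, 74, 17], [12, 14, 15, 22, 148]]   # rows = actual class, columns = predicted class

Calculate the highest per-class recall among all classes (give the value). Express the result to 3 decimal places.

0.758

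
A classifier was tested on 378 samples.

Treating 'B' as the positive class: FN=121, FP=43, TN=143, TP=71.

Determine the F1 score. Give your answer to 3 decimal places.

0.464

Precision = TP/(TP+FP) = 71/114 = 0.6228
Recall = TP/(TP+FN) = 71/192 = 0.3698
F1 = 2·TP/(2·TP+FP+FN) = 142/306 = 0.464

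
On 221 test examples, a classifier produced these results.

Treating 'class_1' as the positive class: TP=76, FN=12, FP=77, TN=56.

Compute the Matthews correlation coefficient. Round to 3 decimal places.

MCC = (TP·TN − FP·FN) / √((TP+FP)(TP+FN)(TN+FP)(TN+FN))
Numerator = 76·56 − 77·12 = 3332
Denominator = √(153·88·133·68) = √121768416 = 11034.8727
MCC = 3332 / 11034.8727 = 0.302

0.302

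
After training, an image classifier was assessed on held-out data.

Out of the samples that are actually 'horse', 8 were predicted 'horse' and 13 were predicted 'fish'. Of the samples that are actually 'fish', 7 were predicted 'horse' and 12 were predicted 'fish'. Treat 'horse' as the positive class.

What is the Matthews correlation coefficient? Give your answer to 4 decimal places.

0.0129

MCC = (TP·TN − FP·FN) / √((TP+FP)(TP+FN)(TN+FP)(TN+FN))
Numerator = 8·12 − 7·13 = 5
Denominator = √(15·21·19·25) = √149625 = 386.8139
MCC = 5 / 386.8139 = 0.0129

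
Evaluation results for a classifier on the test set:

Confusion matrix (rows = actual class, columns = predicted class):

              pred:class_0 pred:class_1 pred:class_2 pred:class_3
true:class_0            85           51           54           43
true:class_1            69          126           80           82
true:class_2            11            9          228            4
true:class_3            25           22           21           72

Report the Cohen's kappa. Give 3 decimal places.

0.359

Observed agreement pₒ = trace/N = 511/982 = 0.5204
Expected agreement pₑ = Σ (rowᵢ·colᵢ)/N² = (233·190 + 357·208 + 252·383 + 140·201)/982² = 0.2522
κ = (pₒ − pₑ)/(1 − pₑ) = (0.5204 − 0.2522)/(1 − 0.2522) = 0.359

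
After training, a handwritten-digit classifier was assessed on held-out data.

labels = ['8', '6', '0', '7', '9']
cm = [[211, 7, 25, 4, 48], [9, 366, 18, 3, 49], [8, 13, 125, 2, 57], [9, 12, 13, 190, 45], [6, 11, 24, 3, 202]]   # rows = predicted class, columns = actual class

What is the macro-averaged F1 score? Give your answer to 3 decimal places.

0.737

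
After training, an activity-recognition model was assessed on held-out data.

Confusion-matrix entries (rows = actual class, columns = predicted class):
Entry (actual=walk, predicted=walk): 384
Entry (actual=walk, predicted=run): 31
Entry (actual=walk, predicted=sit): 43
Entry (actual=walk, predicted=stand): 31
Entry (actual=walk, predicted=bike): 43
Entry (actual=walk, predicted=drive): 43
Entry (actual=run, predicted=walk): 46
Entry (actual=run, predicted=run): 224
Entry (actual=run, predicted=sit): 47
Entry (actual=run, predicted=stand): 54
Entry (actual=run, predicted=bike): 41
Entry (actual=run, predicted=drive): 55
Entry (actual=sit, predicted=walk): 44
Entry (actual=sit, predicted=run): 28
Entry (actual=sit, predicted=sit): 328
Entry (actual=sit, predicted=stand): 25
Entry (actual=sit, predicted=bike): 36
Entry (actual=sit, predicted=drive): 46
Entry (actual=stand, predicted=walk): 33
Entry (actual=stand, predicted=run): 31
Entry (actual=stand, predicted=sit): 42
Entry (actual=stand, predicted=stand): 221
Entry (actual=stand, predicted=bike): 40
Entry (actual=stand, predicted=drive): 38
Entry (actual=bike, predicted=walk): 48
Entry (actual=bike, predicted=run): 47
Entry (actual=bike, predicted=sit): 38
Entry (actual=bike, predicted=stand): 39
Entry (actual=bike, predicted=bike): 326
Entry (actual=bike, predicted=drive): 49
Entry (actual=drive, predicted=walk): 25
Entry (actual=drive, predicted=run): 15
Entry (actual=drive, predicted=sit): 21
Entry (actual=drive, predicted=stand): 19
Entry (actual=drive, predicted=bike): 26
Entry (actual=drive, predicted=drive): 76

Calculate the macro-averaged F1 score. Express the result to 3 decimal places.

Per-class F1 score (2·TP/(2·TP+FP+FN)):
  walk: TP=384, FP=46+44+33+48+25=196, FN=31+43+31+43+43=191 → 768/1155 = 0.6649
  run: TP=224, FP=31+28+31+47+15=152, FN=46+47+54+41+55=243 → 448/843 = 0.5314
  sit: TP=328, FP=43+47+42+38+21=191, FN=44+28+25+36+46=179 → 656/1026 = 0.6394
  stand: TP=221, FP=31+54+25+39+19=168, FN=33+31+42+40+38=184 → 442/794 = 0.5567
  bike: TP=326, FP=43+41+36+40+26=186, FN=48+47+38+39+49=221 → 652/1059 = 0.6157
  drive: TP=76, FP=43+55+46+38+49=231, FN=25+15+21+19+26=106 → 152/489 = 0.3108
Macro-F1 score = mean = (0.6649 + 0.5314 + 0.6394 + 0.5567 + 0.6157 + 0.3108) / 6 = 0.553

0.553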